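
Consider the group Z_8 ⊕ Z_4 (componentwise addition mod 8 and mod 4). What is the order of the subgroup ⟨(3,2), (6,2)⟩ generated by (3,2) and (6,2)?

|⟨(3,2)⟩| = 8 and |⟨(6,2)⟩| = 4, so |H| is a multiple of lcm(8, 4) = 8 and divides |G| = 32.
Closing under the operation: H = {(0,0), (0,2), (1,0), (1,2), (2,0), (2,2), (3,0), (3,2), (4,0), (4,2), (5,0), (5,2), (6,0), (6,2), (7,0), (7,2)}, so |H| = 16.

16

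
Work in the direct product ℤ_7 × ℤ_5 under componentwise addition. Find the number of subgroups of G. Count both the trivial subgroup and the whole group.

4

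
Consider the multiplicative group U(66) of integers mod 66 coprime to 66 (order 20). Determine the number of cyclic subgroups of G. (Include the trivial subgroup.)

8

Each element a generates a cyclic subgroup ⟨a⟩; distinct elements may generate the same one (a cyclic group of order d has φ(d) generators).
Cyclic subgroups by order — order 1: 1; order 2: 3; order 5: 1; order 10: 3.
Total: 8.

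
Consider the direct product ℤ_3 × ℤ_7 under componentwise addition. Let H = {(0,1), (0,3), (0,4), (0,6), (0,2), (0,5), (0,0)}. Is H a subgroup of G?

Yes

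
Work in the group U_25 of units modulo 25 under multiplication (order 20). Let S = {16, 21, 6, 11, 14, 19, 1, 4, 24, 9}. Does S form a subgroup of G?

Yes

|S| = 10 divides |G| = 20, consistent with Lagrange.
S contains the identity, every element's inverse is in S, and S is closed under ·: it is a subgroup.
In fact S = ⟨4⟩.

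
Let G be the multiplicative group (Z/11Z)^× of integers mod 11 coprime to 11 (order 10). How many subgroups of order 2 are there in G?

|G| = 10 and 2 | 10, so subgroups of order 2 are possible by Lagrange.
The subgroups of order 2 are: {1, 10}.
So G has 1 subgroup of order 2.

1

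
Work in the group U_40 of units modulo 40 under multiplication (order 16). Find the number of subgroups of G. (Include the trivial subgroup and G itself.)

|G| = 16, so by Lagrange every subgroup order divides 16. Divisors: 1, 2, 4, 8, 16.
Subgroups by order — order 1: 1; order 2: 7; order 4: 11; order 8: 7; order 16: 1.
Total: 1 + 7 + 11 + 7 + 1 = 27.

27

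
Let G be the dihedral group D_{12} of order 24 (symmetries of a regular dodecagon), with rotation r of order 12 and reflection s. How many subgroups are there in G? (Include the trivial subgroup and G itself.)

34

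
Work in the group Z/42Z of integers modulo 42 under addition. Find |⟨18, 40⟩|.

|⟨18⟩| = 7 and |⟨40⟩| = 21, so |H| is a multiple of lcm(7, 21) = 21 and divides |G| = 42.
Closing under the operation: H = {0, 2, 4, 6, 8, 10, 12, 14, 16, 18, 20, 22, 24, 26, 28, 30, 32, 34, 36, 38, 40}, so |H| = 21.

21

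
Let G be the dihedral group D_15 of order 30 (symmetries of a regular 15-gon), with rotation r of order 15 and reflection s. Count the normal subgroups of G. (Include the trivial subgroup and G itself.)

G has 28 subgroups. Checking conjugation-invariance by order — order 1: 1/1 normal; order 2: 0/15 normal; order 3: 1/1 normal; order 5: 1/1 normal; order 6: 0/5 normal; order 10: 0/3 normal; order 15: 1/1 normal; order 30: 1/1 normal.
Total normal subgroups: 5.

5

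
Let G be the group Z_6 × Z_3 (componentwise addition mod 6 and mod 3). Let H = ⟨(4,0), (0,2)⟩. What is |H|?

|⟨(4,0)⟩| = 3 and |⟨(0,2)⟩| = 3, so |H| is a multiple of lcm(3, 3) = 3 and divides |G| = 18.
Closing under the operation: H = {(0,0), (0,1), (0,2), (2,0), (2,1), (2,2), (4,0), (4,1), (4,2)}, so |H| = 9.

9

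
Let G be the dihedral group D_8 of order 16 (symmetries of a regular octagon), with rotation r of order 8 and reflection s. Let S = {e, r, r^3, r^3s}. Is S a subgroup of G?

r ∈ S but its inverse r^7 ∉ S, so S is not a subgroup.

No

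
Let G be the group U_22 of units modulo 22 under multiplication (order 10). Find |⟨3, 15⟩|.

5

|⟨3⟩| = 5 and |⟨15⟩| = 5, so |H| is a multiple of lcm(5, 5) = 5 and divides |G| = 10.
Closing under the operation: H = {1, 3, 5, 9, 15}, so |H| = 5.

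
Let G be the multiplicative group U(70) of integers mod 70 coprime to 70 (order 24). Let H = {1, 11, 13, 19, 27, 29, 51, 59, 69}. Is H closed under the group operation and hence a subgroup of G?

|H| = 9 does not divide |G| = 24, so by Lagrange H is not a subgroup.

No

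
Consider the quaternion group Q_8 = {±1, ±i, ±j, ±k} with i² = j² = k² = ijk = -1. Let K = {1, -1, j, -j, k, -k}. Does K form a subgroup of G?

|K| = 6 does not divide |G| = 8, so by Lagrange K is not a subgroup.

No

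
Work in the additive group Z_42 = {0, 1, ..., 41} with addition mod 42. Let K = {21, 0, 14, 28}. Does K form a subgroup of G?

No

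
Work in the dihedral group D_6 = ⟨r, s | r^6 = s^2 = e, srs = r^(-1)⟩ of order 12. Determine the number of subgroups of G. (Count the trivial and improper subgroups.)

|G| = 12, so by Lagrange every subgroup order divides 12. Divisors: 1, 2, 3, 4, 6, 12.
Subgroups by order — order 1: 1; order 2: 7; order 3: 1; order 4: 3; order 6: 3; order 12: 1.
Total: 1 + 7 + 1 + 3 + 3 + 1 = 16.

16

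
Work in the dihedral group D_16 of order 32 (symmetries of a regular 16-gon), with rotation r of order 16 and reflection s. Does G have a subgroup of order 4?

Yes

4 | 32. A subgroup of order 4 is {e, r^8, r^2s, r^10s}.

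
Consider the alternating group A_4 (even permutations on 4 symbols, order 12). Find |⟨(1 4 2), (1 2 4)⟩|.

3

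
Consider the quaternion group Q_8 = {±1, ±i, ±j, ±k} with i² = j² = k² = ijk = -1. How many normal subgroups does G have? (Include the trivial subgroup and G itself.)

G has 6 subgroups. Checking conjugation-invariance by order — order 1: 1/1 normal; order 2: 1/1 normal; order 4: 3/3 normal; order 8: 1/1 normal.
Total normal subgroups: 6.

6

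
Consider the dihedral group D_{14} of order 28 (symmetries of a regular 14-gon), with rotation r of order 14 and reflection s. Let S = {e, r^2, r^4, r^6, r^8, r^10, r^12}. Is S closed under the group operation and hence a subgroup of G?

|S| = 7 divides |G| = 28, consistent with Lagrange.
S contains the identity, every element's inverse is in S, and S is closed under ·: it is a subgroup.
In fact S = ⟨r^4⟩.

Yes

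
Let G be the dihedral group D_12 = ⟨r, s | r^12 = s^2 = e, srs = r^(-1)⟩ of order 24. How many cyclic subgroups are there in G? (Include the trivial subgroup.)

18

Group the elements of G by the cyclic subgroup they generate; each cyclic subgroup of order d accounts for φ(d) elements.
Cyclic subgroups by order — order 1: 1; order 2: 13; order 3: 1; order 4: 1; order 6: 1; order 12: 1.
Total: 18.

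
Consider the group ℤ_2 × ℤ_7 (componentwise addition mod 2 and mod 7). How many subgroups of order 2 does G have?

|G| = 14 and 2 | 14, so subgroups of order 2 are possible by Lagrange.
The subgroups of order 2 are: {(0,0), (1,0)}.
So G has 1 subgroup of order 2.

1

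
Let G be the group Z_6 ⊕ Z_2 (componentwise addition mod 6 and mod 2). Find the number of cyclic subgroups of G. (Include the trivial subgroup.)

Group the elements of G by the cyclic subgroup they generate; each cyclic subgroup of order d accounts for φ(d) elements.
Cyclic subgroups by order — order 1: 1; order 2: 3; order 3: 1; order 6: 3.
Total: 8.

8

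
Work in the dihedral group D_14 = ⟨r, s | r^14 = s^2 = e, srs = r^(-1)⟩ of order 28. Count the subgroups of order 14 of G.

|G| = 28 and 14 | 28, so subgroups of order 14 are possible by Lagrange.
The subgroups of order 14 are: {e, r, r^2, r^3, r^4, r^5, r^6, r^7, r^8, r^9, r^10, r^11, r^12, r^13}; {e, r^2, r^4, r^6, r^8, r^10, r^12, s, r^2s, r^4s, r^6s, r^8s, r^10s, r^12s}; {e, r^2, r^4, r^6, r^8, r^10, r^12, rs, r^3s, r^5s, r^7s, r^9s, r^11s, r^13s}.
So G has 3 subgroups of order 14.

3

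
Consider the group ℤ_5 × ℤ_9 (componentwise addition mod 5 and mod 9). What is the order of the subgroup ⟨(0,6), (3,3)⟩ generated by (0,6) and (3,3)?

|⟨(0,6)⟩| = 3 and |⟨(3,3)⟩| = 15, so |H| is a multiple of lcm(3, 15) = 15 and divides |G| = 45.
Closing under the operation: H = {(0,0), (0,3), (0,6), (1,0), (1,3), (1,6), (2,0), (2,3), (2,6), (3,0), (3,3), (3,6), (4,0), (4,3), (4,6)}, so |H| = 15.

15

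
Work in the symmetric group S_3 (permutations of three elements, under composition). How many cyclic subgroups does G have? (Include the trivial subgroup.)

5

A cyclic subgroup of order d is generated by each of its φ(d) elements of order d, so the cyclic subgroups of order d number (#elements of order d)/φ(d).
Cyclic subgroups by order — order 1: 1; order 2: 3; order 3: 1.
Total: 5.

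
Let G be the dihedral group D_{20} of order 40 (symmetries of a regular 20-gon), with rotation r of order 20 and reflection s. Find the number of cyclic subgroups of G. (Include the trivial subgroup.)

26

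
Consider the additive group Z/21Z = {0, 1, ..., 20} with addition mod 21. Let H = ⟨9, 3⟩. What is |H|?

7

|⟨9⟩| = 7 and |⟨3⟩| = 7, so |H| is a multiple of lcm(7, 7) = 7 and divides |G| = 21.
Closing under the operation: H = {0, 3, 6, 9, 12, 15, 18}, so |H| = 7.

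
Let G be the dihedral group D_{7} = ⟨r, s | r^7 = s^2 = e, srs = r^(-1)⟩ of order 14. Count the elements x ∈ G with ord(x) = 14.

0

No element of G has order 14 (even though 14 | 14).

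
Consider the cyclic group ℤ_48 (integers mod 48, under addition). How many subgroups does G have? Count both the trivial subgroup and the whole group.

A cyclic group of order 48 has exactly one subgroup for each divisor of 48.
Divisors of 48: 1, 2, 3, 4, 6, 8, 12, 16, 24, 48.
So ℤ_48 has 10 subgroups.

10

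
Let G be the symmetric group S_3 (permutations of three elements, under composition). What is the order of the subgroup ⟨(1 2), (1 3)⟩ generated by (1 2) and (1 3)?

|⟨(1 2)⟩| = 2 and |⟨(1 3)⟩| = 2, so |H| is a multiple of lcm(2, 2) = 2 and divides |G| = 6.
Closing {(1 2), (1 3)} under the group operation gives all of G, so |H| = 6.

6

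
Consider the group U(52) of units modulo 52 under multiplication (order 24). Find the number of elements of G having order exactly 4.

4

The elements of order 4 are: 5, 21, 31, 47.
That's 4.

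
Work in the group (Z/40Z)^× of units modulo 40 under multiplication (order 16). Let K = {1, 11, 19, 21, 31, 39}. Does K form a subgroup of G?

|K| = 6 does not divide |G| = 16, so by Lagrange K is not a subgroup.

No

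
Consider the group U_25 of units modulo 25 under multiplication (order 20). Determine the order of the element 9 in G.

10

Compute successive powers of 9 mod 25: 9, 6, 4, 11, 24, 16, 19, 21, …; 9^10 ≡ 1 (mod 25).
So |⟨9⟩| = 10.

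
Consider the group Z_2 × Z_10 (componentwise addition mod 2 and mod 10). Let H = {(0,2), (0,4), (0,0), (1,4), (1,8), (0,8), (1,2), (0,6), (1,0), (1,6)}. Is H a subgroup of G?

Yes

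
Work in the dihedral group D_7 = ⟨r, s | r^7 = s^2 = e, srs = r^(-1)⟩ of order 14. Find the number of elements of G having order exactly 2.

The elements of order 2 are: s, rs, r^2s, r^3s, r^4s, r^5s, r^6s.
That's 7.

7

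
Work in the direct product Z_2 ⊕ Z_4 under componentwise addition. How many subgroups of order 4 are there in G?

|G| = 8 and 4 | 8, so subgroups of order 4 are possible by Lagrange.
The subgroups of order 4 are: {(0,0), (0,1), (0,2), (0,3)}; {(0,0), (0,2), (1,0), (1,2)}; {(0,0), (0,2), (1,1), (1,3)}.
So G has 3 subgroups of order 4.

3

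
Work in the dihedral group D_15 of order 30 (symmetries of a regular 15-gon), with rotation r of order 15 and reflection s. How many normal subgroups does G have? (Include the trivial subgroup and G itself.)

G has 28 subgroups. Checking conjugation-invariance by order — order 1: 1/1 normal; order 2: 0/15 normal; order 3: 1/1 normal; order 5: 1/1 normal; order 6: 0/5 normal; order 10: 0/3 normal; order 15: 1/1 normal; order 30: 1/1 normal.
Total normal subgroups: 5.

5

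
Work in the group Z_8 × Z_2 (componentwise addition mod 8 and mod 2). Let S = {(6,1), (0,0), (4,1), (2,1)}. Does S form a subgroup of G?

Closure fails: (2,1) + (2,1) = (4,0) ∉ S. So S is not a subgroup.

No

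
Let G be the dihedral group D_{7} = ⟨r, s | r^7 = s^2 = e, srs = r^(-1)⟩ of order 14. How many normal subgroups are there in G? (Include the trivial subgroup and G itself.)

3

G has 10 subgroups. Checking conjugation-invariance by order — order 1: 1/1 normal; order 2: 0/7 normal; order 7: 1/1 normal; order 14: 1/1 normal.
Total normal subgroups: 3.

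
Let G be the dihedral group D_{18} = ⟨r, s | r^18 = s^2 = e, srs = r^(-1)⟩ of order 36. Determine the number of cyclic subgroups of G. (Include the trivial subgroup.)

24

A cyclic subgroup of order d is generated by each of its φ(d) elements of order d, so the cyclic subgroups of order d number (#elements of order d)/φ(d).
Cyclic subgroups by order — order 1: 1; order 2: 19; order 3: 1; order 6: 1; order 9: 1; order 18: 1.
Total: 24.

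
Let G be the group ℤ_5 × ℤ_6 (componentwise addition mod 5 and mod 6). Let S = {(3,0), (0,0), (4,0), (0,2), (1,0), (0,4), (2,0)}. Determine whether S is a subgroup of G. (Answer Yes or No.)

|S| = 7 does not divide |G| = 30, so by Lagrange S is not a subgroup.

No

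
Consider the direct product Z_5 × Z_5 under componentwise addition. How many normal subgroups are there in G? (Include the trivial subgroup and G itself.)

8

G is abelian, so every subgroup is normal.
G has 8 subgroups in total, hence 8 normal subgroups.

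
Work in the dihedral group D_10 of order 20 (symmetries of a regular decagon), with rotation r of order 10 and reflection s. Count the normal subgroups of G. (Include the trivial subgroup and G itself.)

G has 22 subgroups. Checking conjugation-invariance by order — order 1: 1/1 normal; order 2: 1/11 normal; order 4: 0/5 normal; order 5: 1/1 normal; order 10: 3/3 normal; order 20: 1/1 normal.
Total normal subgroups: 7.

7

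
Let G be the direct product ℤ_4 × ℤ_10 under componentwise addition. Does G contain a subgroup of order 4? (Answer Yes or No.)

Yes

4 | 40. A subgroup of order 4 is {(0,0), (0,5), (2,0), (2,5)}.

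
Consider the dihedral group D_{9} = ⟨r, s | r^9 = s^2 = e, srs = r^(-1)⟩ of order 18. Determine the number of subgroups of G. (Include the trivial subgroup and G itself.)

16

|G| = 18, so by Lagrange every subgroup order divides 18. Divisors: 1, 2, 3, 6, 9, 18.
Subgroups by order — order 1: 1; order 2: 9; order 3: 1; order 6: 3; order 9: 1; order 18: 1.
Total: 1 + 9 + 1 + 3 + 1 + 1 = 16.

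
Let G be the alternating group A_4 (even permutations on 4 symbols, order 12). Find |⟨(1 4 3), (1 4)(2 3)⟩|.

12

|⟨(1 4 3)⟩| = 3 and |⟨(1 4)(2 3)⟩| = 2, so |H| is a multiple of lcm(3, 2) = 6 and divides |G| = 12.
Closing {(1 4 3), (1 4)(2 3)} under the group operation gives all of G, so |H| = 12.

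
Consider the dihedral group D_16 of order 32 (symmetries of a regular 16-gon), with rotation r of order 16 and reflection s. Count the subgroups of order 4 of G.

|G| = 32 and 4 | 32, so subgroups of order 4 are possible by Lagrange.
The subgroups of order 4 are: {e, r^8, r^2s, r^10s}; {e, r^8, r^3s, r^11s}; {e, r^4, r^8, r^12}; {e, r^8, r^4s, r^12s}; … (9 in all).
So G has 9 subgroups of order 4.

9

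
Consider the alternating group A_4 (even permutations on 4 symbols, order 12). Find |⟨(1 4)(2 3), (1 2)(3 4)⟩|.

4

|⟨(1 4)(2 3)⟩| = 2 and |⟨(1 2)(3 4)⟩| = 2, so |H| is a multiple of lcm(2, 2) = 2 and divides |G| = 12.
Closing under the operation: H = {e, (1 2)(3 4), (1 3)(2 4), (1 4)(2 3)}, so |H| = 4.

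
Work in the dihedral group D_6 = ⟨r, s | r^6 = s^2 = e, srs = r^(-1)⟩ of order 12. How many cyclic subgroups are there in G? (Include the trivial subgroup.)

10

A cyclic subgroup of order d is generated by each of its φ(d) elements of order d, so the cyclic subgroups of order d number (#elements of order d)/φ(d).
Cyclic subgroups by order — order 1: 1; order 2: 7; order 3: 1; order 6: 1.
Total: 10.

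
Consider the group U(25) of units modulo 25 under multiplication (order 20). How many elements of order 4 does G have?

2

The elements of order 4 are: 7, 18.
That's 2.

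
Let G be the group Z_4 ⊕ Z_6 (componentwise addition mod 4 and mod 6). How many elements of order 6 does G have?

6

An element (a,b) has order lcm(ord(a), ord(b)); count pairs with lcm equal to 6.
Enumerating gives 6 such elements.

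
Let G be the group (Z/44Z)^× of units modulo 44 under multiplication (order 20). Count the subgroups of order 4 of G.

1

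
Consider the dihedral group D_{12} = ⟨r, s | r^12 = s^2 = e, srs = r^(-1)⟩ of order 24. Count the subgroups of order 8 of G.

3

|G| = 24 and 8 | 24, so subgroups of order 8 are possible by Lagrange.
The subgroups of order 8 are: {e, r^3, r^6, r^9, rs, r^4s, r^7s, r^10s}; {e, r^3, r^6, r^9, r^2s, r^5s, r^8s, r^11s}; {e, r^3, r^6, r^9, s, r^3s, r^6s, r^9s}.
So G has 3 subgroups of order 8.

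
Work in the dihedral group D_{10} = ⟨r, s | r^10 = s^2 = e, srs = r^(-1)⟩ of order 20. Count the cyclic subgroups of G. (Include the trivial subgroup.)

14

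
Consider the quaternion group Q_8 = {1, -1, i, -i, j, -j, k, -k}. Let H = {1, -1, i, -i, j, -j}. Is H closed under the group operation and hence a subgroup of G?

No

|H| = 6 does not divide |G| = 8, so by Lagrange H is not a subgroup.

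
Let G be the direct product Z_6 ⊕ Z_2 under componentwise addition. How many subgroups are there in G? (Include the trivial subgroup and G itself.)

10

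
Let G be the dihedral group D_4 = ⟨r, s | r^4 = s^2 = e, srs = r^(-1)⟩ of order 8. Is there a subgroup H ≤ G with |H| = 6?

No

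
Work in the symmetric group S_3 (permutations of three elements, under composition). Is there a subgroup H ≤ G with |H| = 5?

5 does not divide |G| = 6, so by Lagrange no subgroup of order 5 exists.

No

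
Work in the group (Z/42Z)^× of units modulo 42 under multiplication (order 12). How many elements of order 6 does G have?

The elements of order 6 are: 5, 11, 17, 19, 23, 31.
That's 6.

6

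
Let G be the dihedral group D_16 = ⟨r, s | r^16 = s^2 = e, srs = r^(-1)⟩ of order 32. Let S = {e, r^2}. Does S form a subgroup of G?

No

r^2 ∈ S but its inverse r^14 ∉ S, so S is not a subgroup.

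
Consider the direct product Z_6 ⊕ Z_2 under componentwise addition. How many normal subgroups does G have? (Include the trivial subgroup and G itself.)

G is abelian, so every subgroup is normal.
G has 10 subgroups in total, hence 10 normal subgroups.

10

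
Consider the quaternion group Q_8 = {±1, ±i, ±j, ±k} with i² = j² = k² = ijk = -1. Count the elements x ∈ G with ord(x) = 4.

The elements of order 4 are: i, -i, j, -j, k, -k.
That's 6.

6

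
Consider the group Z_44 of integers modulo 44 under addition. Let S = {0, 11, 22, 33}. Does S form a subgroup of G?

|S| = 4 divides |G| = 44, consistent with Lagrange.
S contains the identity, every element's inverse is in S, and S is closed under +: it is a subgroup.
In fact S = ⟨33⟩.

Yes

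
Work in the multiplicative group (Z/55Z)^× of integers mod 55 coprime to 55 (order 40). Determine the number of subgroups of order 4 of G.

|G| = 40 and 4 | 40, so subgroups of order 4 are possible by Lagrange.
The subgroups of order 4 are: {1, 12, 23, 34}; {1, 21, 34, 54}; {1, 32, 34, 43}.
So G has 3 subgroups of order 4.

3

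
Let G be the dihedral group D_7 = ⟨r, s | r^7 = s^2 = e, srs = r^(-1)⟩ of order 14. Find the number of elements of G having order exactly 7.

6

The elements of order 7 are: r, r^2, r^3, r^4, r^5, r^6.
That's 6.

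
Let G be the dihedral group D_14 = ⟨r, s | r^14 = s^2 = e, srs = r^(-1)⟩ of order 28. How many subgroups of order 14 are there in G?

|G| = 28 and 14 | 28, so subgroups of order 14 are possible by Lagrange.
The subgroups of order 14 are: {e, r, r^2, r^3, r^4, r^5, r^6, r^7, r^8, r^9, r^10, r^11, r^12, r^13}; {e, r^2, r^4, r^6, r^8, r^10, r^12, s, r^2s, r^4s, r^6s, r^8s, r^10s, r^12s}; {e, r^2, r^4, r^6, r^8, r^10, r^12, rs, r^3s, r^5s, r^7s, r^9s, r^11s, r^13s}.
So G has 3 subgroups of order 14.

3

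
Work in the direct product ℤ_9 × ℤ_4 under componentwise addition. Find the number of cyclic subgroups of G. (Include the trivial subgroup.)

9

A cyclic subgroup of order d is generated by each of its φ(d) elements of order d, so the cyclic subgroups of order d number (#elements of order d)/φ(d).
Cyclic subgroups by order — order 1: 1; order 2: 1; order 3: 1; order 4: 1; order 6: 1; order 9: 1; order 12: 1; order 18: 1; order 36: 1.
Total: 9.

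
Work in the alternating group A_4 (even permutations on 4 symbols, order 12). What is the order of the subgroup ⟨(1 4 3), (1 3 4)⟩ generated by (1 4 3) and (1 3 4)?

|⟨(1 4 3)⟩| = 3 and |⟨(1 3 4)⟩| = 3, so |H| is a multiple of lcm(3, 3) = 3 and divides |G| = 12.
Closing under the operation: H = {e, (1 3 4), (1 4 3)}, so |H| = 3.

3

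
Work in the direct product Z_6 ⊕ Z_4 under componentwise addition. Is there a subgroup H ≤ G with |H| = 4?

4 | 24. A subgroup of order 4 is {(0,0), (0,1), (0,2), (0,3)}.

Yes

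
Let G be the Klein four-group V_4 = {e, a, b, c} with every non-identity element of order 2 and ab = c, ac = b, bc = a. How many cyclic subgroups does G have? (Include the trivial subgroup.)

A cyclic subgroup of order d is generated by each of its φ(d) elements of order d, so the cyclic subgroups of order d number (#elements of order d)/φ(d).
Cyclic subgroups by order — order 1: 1; order 2: 3.
Total: 4.

4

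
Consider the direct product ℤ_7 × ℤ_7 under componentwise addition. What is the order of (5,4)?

The order of (5,4) in Z_7 × Z_7 is lcm(ord(5) in Z_7, ord(4) in Z_7).
ord(5) = 7 and ord(4) = 7, so |⟨(5,4)⟩| = lcm(7, 7) = 7.

7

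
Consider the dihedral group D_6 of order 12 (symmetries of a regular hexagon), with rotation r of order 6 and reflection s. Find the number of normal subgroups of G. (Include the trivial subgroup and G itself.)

7

G has 16 subgroups. Checking conjugation-invariance by order — order 1: 1/1 normal; order 2: 1/7 normal; order 3: 1/1 normal; order 4: 0/3 normal; order 6: 3/3 normal; order 12: 1/1 normal.
Total normal subgroups: 7.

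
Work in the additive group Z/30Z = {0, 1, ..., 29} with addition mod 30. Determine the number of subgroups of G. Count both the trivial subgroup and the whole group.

A cyclic group of order 30 has exactly one subgroup for each divisor of 30.
Divisors of 30: 1, 2, 3, 5, 6, 10, 15, 30.
So Z/30Z has 8 subgroups.

8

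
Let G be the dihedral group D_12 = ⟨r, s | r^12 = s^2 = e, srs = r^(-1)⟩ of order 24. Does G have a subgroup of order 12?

12 | 24. A subgroup of order 12 is {e, r, r^2, r^3, r^4, r^5, r^6, r^7, r^8, r^9, r^10, r^11}.

Yes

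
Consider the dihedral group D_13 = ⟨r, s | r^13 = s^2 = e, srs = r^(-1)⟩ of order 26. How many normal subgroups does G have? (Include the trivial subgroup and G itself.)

G has 16 subgroups. Checking conjugation-invariance by order — order 1: 1/1 normal; order 2: 0/13 normal; order 13: 1/1 normal; order 26: 1/1 normal.
Total normal subgroups: 3.

3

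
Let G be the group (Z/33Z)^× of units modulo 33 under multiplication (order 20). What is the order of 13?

Compute successive powers of 13 mod 33: 13, 4, 19, 16, 10, 31, 7, 25, …; 13^10 ≡ 1 (mod 33).
So |⟨13⟩| = 10.

10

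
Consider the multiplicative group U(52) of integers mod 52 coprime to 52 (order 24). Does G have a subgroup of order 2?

2 | 24. A subgroup of order 2 is {1, 25}.

Yes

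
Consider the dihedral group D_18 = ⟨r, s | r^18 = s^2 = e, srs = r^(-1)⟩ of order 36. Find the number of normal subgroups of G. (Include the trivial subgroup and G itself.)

9

G has 45 subgroups. Checking conjugation-invariance by order — order 1: 1/1 normal; order 2: 1/19 normal; order 3: 1/1 normal; order 4: 0/9 normal; order 6: 1/7 normal; order 9: 1/1 normal; order 12: 0/3 normal; order 18: 3/3 normal; order 36: 1/1 normal.
Total normal subgroups: 9.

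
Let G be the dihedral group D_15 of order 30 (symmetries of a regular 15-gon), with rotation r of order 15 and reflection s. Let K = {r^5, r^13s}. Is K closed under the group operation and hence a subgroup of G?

No

The identity e ∉ K, so K is not a subgroup.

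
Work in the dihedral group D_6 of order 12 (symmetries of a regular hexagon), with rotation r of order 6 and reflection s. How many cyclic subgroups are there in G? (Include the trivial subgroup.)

10

Each element a generates a cyclic subgroup ⟨a⟩; distinct elements may generate the same one (a cyclic group of order d has φ(d) generators).
Cyclic subgroups by order — order 1: 1; order 2: 7; order 3: 1; order 6: 1.
Total: 10.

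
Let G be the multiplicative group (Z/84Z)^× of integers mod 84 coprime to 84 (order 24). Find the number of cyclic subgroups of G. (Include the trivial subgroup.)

A cyclic subgroup of order d is generated by each of its φ(d) elements of order d, so the cyclic subgroups of order d number (#elements of order d)/φ(d).
Cyclic subgroups by order — order 1: 1; order 2: 7; order 3: 1; order 6: 7.
Total: 16.

16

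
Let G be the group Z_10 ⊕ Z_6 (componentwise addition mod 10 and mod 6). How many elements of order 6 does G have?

6

An element (a,b) has order lcm(ord(a), ord(b)); count pairs with lcm equal to 6.
Enumerating gives 6 such elements.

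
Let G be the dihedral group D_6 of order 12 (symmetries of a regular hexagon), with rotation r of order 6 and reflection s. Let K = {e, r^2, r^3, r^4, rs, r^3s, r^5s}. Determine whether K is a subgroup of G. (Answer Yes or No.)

|K| = 7 does not divide |G| = 12, so by Lagrange K is not a subgroup.

No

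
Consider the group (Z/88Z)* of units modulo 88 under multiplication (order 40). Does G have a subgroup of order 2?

Yes

2 | 40. A subgroup of order 2 is {1, 21}.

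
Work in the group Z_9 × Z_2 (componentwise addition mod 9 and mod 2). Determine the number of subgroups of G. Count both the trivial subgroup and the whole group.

6

|G| = 18, so by Lagrange every subgroup order divides 18. Divisors: 1, 2, 3, 6, 9, 18.
Subgroups by order — order 1: 1; order 2: 1; order 3: 1; order 6: 1; order 9: 1; order 18: 1.
Total: 1 + 1 + 1 + 1 + 1 + 1 = 6.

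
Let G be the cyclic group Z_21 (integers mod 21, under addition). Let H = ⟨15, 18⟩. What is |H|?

7

|⟨15⟩| = 7 and |⟨18⟩| = 7, so |H| is a multiple of lcm(7, 7) = 7 and divides |G| = 21.
Closing under the operation: H = {0, 3, 6, 9, 12, 15, 18}, so |H| = 7.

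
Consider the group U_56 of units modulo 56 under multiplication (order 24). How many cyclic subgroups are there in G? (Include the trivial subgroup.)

Group the elements of G by the cyclic subgroup they generate; each cyclic subgroup of order d accounts for φ(d) elements.
Cyclic subgroups by order — order 1: 1; order 2: 7; order 3: 1; order 6: 7.
Total: 16.

16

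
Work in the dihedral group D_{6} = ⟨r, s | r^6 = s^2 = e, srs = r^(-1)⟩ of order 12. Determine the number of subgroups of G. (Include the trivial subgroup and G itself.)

|G| = 12, so by Lagrange every subgroup order divides 12. Divisors: 1, 2, 3, 4, 6, 12.
Subgroups by order — order 1: 1; order 2: 7; order 3: 1; order 4: 3; order 6: 3; order 12: 1.
Total: 1 + 7 + 1 + 3 + 3 + 1 = 16.

16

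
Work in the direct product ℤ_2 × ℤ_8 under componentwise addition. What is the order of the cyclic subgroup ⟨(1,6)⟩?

The order of (1,6) in Z_2 × Z_8 is lcm(ord(1) in Z_2, ord(6) in Z_8).
ord(1) = 2 and ord(6) = 4, so |⟨(1,6)⟩| = lcm(2, 4) = 4.

4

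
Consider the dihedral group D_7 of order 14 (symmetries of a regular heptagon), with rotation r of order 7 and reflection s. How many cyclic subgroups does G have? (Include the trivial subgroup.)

Each element a generates a cyclic subgroup ⟨a⟩; distinct elements may generate the same one (a cyclic group of order d has φ(d) generators).
Cyclic subgroups by order — order 1: 1; order 2: 7; order 7: 1.
Total: 9.

9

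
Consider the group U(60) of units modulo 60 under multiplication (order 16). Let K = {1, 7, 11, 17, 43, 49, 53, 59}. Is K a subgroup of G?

Yes

|K| = 8 divides |G| = 16, consistent with Lagrange.
K contains the identity, every element's inverse is in K, and K is closed under ·: it is a subgroup.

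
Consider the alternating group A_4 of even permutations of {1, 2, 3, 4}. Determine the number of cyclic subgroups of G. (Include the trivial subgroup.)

Group the elements of G by the cyclic subgroup they generate; each cyclic subgroup of order d accounts for φ(d) elements.
Cyclic subgroups by order — order 1: 1; order 2: 3; order 3: 4.
Total: 8.

8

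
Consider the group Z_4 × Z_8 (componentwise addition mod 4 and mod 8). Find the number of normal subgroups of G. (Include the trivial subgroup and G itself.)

G is abelian, so every subgroup is normal.
G has 22 subgroups in total, hence 22 normal subgroups.

22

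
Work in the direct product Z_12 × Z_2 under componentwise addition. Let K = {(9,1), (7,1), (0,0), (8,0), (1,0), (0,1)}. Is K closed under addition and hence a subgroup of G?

(7,1) ∈ K but its inverse (5,1) ∉ K, so K is not a subgroup.

No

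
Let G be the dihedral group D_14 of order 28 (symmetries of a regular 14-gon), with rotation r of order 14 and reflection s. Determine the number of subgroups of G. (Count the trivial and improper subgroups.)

28

|G| = 28, so by Lagrange every subgroup order divides 28. Divisors: 1, 2, 4, 7, 14, 28.
Subgroups by order — order 1: 1; order 2: 15; order 4: 7; order 7: 1; order 14: 3; order 28: 1.
Total: 1 + 15 + 7 + 1 + 3 + 1 = 28.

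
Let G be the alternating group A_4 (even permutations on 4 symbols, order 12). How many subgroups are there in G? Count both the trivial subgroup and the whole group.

10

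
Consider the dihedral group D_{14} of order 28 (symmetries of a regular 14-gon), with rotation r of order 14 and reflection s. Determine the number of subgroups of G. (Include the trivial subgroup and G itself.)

28

|G| = 28, so by Lagrange every subgroup order divides 28. Divisors: 1, 2, 4, 7, 14, 28.
Subgroups by order — order 1: 1; order 2: 15; order 4: 7; order 7: 1; order 14: 3; order 28: 1.
Total: 1 + 15 + 7 + 1 + 3 + 1 = 28.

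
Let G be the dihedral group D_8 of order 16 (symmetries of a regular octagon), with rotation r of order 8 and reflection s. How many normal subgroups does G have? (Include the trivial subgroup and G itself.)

G has 19 subgroups. Checking conjugation-invariance by order — order 1: 1/1 normal; order 2: 1/9 normal; order 4: 1/5 normal; order 8: 3/3 normal; order 16: 1/1 normal.
Total normal subgroups: 7.

7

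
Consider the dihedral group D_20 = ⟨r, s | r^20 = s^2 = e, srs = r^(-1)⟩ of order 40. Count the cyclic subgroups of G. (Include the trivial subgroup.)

A cyclic subgroup of order d is generated by each of its φ(d) elements of order d, so the cyclic subgroups of order d number (#elements of order d)/φ(d).
Cyclic subgroups by order — order 1: 1; order 2: 21; order 4: 1; order 5: 1; order 10: 1; order 20: 1.
Total: 26.

26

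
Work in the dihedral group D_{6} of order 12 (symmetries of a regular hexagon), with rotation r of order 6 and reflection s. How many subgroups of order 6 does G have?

|G| = 12 and 6 | 12, so subgroups of order 6 are possible by Lagrange.
The subgroups of order 6 are: {e, r, r^2, r^3, r^4, r^5}; {e, r^2, r^4, s, r^2s, r^4s}; {e, r^2, r^4, rs, r^3s, r^5s}.
So G has 3 subgroups of order 6.

3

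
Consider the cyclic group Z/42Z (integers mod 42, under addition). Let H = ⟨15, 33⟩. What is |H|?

|⟨15⟩| = 14 and |⟨33⟩| = 14, so |H| is a multiple of lcm(14, 14) = 14 and divides |G| = 42.
Closing under the operation: H = {0, 3, 6, 9, 12, 15, 18, 21, 24, 27, 30, 33, 36, 39}, so |H| = 14.

14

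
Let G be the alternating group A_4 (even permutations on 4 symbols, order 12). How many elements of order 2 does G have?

3

The elements of order 2 are: (1 2)(3 4), (1 3)(2 4), (1 4)(2 3).
That's 3.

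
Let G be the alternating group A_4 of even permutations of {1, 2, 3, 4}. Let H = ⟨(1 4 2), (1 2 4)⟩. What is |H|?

3

|⟨(1 4 2)⟩| = 3 and |⟨(1 2 4)⟩| = 3, so |H| is a multiple of lcm(3, 3) = 3 and divides |G| = 12.
Closing under the operation: H = {e, (1 2 4), (1 4 2)}, so |H| = 3.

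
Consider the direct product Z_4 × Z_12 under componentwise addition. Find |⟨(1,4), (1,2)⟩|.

|⟨(1,4)⟩| = 12 and |⟨(1,2)⟩| = 12, so |H| is a multiple of lcm(12, 12) = 12 and divides |G| = 48.
Closing under the operation: H = {(0,0), (0,2), (0,4), (0,6), (0,8), (0,10), (1,0), (1,2), (1,4), (1,6), (1,8), (1,10), (2,0), (2,2), (2,4), (2,6), (2,8), (2,10), (3,0), (3,2), (3,4), (3,6), (3,8), (3,10)}, so |H| = 24.

24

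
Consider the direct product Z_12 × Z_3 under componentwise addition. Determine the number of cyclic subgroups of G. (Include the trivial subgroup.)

15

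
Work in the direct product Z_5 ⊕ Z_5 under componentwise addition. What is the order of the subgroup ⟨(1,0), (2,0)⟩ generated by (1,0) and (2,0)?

5

|⟨(1,0)⟩| = 5 and |⟨(2,0)⟩| = 5, so |H| is a multiple of lcm(5, 5) = 5 and divides |G| = 25.
Closing under the operation: H = {(0,0), (1,0), (2,0), (3,0), (4,0)}, so |H| = 5.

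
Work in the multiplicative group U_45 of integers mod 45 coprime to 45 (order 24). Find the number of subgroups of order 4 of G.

3

|G| = 24 and 4 | 24, so subgroups of order 4 are possible by Lagrange.
The subgroups of order 4 are: {1, 8, 17, 19}; {1, 19, 26, 44}; {1, 19, 28, 37}.
So G has 3 subgroups of order 4.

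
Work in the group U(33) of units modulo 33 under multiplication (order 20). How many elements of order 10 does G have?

12

Enumerating element orders in G gives 12 elements of order 10.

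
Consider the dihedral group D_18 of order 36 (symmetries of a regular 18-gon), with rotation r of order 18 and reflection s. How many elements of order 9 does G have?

6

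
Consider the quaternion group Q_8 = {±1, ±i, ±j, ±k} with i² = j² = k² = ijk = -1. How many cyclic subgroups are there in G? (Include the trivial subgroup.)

Group the elements of G by the cyclic subgroup they generate; each cyclic subgroup of order d accounts for φ(d) elements.
Cyclic subgroups by order — order 1: 1; order 2: 1; order 4: 3.
Total: 5.

5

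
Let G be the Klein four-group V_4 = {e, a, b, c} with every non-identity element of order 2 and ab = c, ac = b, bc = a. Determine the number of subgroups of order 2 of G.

3

|G| = 4 and 2 | 4, so subgroups of order 2 are possible by Lagrange.
The subgroups of order 2 are: {e, a}; {e, b}; {e, c}.
So G has 3 subgroups of order 2.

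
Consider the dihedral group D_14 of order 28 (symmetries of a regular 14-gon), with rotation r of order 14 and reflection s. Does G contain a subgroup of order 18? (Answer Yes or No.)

18 does not divide |G| = 28, so by Lagrange no subgroup of order 18 exists.

No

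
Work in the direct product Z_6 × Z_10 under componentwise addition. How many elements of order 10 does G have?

An element (a,b) has order lcm(ord(a), ord(b)); count pairs with lcm equal to 10.
Enumerating gives 12 such elements.

12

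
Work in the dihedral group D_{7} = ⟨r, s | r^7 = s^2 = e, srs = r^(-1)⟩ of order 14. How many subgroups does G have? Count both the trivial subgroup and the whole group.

10

|G| = 14, so by Lagrange every subgroup order divides 14. Divisors: 1, 2, 7, 14.
Subgroups by order — order 1: 1; order 2: 7; order 7: 1; order 14: 1.
Total: 1 + 7 + 1 + 1 = 10.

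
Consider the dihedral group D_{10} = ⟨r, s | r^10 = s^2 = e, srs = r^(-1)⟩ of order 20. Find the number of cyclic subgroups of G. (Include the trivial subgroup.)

14

A cyclic subgroup of order d is generated by each of its φ(d) elements of order d, so the cyclic subgroups of order d number (#elements of order d)/φ(d).
Cyclic subgroups by order — order 1: 1; order 2: 11; order 5: 1; order 10: 1.
Total: 14.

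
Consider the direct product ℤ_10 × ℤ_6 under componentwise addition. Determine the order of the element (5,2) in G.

6

The order of (5,2) in Z_10 × Z_6 is lcm(ord(5) in Z_10, ord(2) in Z_6).
ord(5) = 2 and ord(2) = 3, so |⟨(5,2)⟩| = lcm(2, 3) = 6.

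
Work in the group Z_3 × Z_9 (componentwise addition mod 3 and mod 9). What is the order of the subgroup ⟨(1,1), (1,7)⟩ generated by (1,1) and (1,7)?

|⟨(1,1)⟩| = 9 and |⟨(1,7)⟩| = 9, so |H| is a multiple of lcm(9, 9) = 9 and divides |G| = 27.
Closing under the operation: H = {(0,0), (0,3), (0,6), (1,1), (1,4), (1,7), (2,2), (2,5), (2,8)}, so |H| = 9.

9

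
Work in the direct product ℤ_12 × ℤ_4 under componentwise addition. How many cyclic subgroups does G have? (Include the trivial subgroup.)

Group the elements of G by the cyclic subgroup they generate; each cyclic subgroup of order d accounts for φ(d) elements.
Cyclic subgroups by order — order 1: 1; order 2: 3; order 3: 1; order 4: 6; order 6: 3; order 12: 6.
Total: 20.

20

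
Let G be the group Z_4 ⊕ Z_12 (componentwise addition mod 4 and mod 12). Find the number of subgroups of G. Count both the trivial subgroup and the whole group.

30

|G| = 48, so by Lagrange every subgroup order divides 48. Divisors: 1, 2, 3, 4, 6, 8, 12, 16, 24, 48.
Subgroups by order — order 1: 1; order 2: 3; order 3: 1; order 4: 7; order 6: 3; order 8: 3; order 12: 7; order 16: 1; order 24: 3; order 48: 1.
Total: 1 + 3 + 1 + 7 + 3 + 3 + 7 + 1 + 3 + 1 = 30.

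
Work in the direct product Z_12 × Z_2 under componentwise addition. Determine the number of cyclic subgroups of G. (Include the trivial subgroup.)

A cyclic subgroup of order d is generated by each of its φ(d) elements of order d, so the cyclic subgroups of order d number (#elements of order d)/φ(d).
Cyclic subgroups by order — order 1: 1; order 2: 3; order 3: 1; order 4: 2; order 6: 3; order 12: 2.
Total: 12.

12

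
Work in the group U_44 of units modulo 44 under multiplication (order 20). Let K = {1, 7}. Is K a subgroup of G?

No

7 ∈ K but its inverse 19 ∉ K, so K is not a subgroup.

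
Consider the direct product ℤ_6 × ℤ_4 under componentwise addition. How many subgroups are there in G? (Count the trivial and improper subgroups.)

|G| = 24, so by Lagrange every subgroup order divides 24. Divisors: 1, 2, 3, 4, 6, 8, 12, 24.
Subgroups by order — order 1: 1; order 2: 3; order 3: 1; order 4: 3; order 6: 3; order 8: 1; order 12: 3; order 24: 1.
Total: 1 + 3 + 1 + 3 + 3 + 1 + 3 + 1 = 16.

16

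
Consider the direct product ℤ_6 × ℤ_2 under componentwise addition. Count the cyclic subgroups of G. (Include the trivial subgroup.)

8

Group the elements of G by the cyclic subgroup they generate; each cyclic subgroup of order d accounts for φ(d) elements.
Cyclic subgroups by order — order 1: 1; order 2: 3; order 3: 1; order 6: 3.
Total: 8.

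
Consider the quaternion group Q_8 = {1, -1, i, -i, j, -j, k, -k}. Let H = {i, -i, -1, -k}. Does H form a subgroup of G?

No

The identity 1 ∉ H, so H is not a subgroup.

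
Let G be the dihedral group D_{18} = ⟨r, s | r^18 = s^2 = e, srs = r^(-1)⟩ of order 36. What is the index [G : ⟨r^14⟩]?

4

|⟨r^14⟩| = 9 and |G| = 36.
By Lagrange, [G : H] = |G|/|H| = 36/9 = 4.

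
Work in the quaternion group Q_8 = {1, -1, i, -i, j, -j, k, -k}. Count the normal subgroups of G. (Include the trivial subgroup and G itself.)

6

G has 6 subgroups. Checking conjugation-invariance by order — order 1: 1/1 normal; order 2: 1/1 normal; order 4: 3/3 normal; order 8: 1/1 normal.
Total normal subgroups: 6.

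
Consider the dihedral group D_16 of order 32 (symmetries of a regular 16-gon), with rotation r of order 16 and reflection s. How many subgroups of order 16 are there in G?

3

|G| = 32 and 16 | 32, so subgroups of order 16 are possible by Lagrange.
The subgroups of order 16 are: {e, r, r^2, r^3, r^4, r^5, r^6, r^7, r^8, r^9, r^10, r^11, r^12, r^13, r^14, r^15}; {e, r^2, r^4, r^6, r^8, r^10, r^12, r^14, s, r^2s, r^4s, r^6s, r^8s, r^10s, r^12s, r^14s}; {e, r^2, r^4, r^6, r^8, r^10, r^12, r^14, rs, r^3s, r^5s, r^7s, r^9s, r^11s, r^13s, r^15s}.
So G has 3 subgroups of order 16.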